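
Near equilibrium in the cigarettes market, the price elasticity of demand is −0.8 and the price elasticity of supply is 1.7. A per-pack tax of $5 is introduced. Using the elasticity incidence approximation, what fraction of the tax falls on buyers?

Incidence ratio: buyers' share ≈ εs / (εs + |εd|) = 1.7 / (1.7 + 0.8) = 0.68.
Supply is the more elastic side, so buyers bear the larger share.

Buyers' share ≈ 0.68.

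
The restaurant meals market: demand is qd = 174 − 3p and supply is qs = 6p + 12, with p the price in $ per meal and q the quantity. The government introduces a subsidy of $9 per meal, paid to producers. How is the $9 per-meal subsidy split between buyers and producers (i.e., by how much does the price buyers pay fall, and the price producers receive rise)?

Before the subsidy: set 174 − 3p = 6p + 12 → p* = $18, q* = 120.
With a per-unit subsidy paid to producers, each receives p + 9 per unit sold, so supply becomes qs = 6(p + 9) + 12.
Solving gives q = 138 with buyers paying $12 and producers receiving $21 (the $9 wedge).
Gain to buyers: $6; to producers: $3. (They sum to $9.)

Buyers gain $6 per meal; producers gain $3 per meal.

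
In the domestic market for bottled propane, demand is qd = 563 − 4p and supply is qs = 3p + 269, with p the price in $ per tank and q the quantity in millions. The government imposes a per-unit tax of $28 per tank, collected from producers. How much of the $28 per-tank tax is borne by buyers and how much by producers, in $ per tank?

Buyers bear $12 per tank; producers bear $16 per tank.

Before the tax: set 563 − 4p = 3p + 269 → p* = $42, q* = 395.
With the tax collected from producers, supply shifts: qs = 3(p − 28) + 269.
Solving gives q = 347 with buyers paying $54 and producers receiving $26 (the $28 wedge).
Burden on buyers: $12; on producers: $16. (They sum to $28.)
The less price-elastic side of the market bears the larger share of a per-unit tax.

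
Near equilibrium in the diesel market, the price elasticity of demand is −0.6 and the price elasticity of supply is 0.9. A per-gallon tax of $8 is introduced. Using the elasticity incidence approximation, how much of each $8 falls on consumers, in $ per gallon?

Incidence ratio: consumers' share ≈ εs / (εs + |εd|) = 0.9 / (0.9 + 0.6) = 0.6.
So consumers bear ≈ 0.6 × $8 = $4.8; sellers bear $3.2.

Consumers bear ≈ $4.8 per gallon.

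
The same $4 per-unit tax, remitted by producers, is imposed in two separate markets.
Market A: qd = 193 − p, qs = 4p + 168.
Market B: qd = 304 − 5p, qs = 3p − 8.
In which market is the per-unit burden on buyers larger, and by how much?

Market A, by $1.7.

Market A: pre-tax p* = $5, q* = 188; post-tax q = 184.8; per-unit burden on buyers = $3.2.
Market B: pre-tax p* = $39, q* = 109; post-tax q = 101.5; per-unit burden on buyers = $1.5.
Difference: $3.2 vs $1.5 → market A is larger by $1.7.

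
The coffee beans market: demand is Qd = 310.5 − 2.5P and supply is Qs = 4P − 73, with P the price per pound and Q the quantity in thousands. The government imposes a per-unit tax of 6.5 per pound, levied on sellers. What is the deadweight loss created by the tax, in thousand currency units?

Before the tax: set 310.5 − 2.5P = 4P − 73 → P* = 59, Q* = 163.
With the tax collected from sellers, supply shifts: Qs = 4(P − 6.5) − 73.
Solving gives Q = 153 with buyers paying 63 and sellers receiving 56.5 (the 6.5 wedge).
Quantity falls by |ΔQ| = |163 − 153| = 10.
DWL = ½ · t · |ΔQ| = ½ · 6.5 · 10 = 32.5.

Deadweight loss = 32.5 thousand.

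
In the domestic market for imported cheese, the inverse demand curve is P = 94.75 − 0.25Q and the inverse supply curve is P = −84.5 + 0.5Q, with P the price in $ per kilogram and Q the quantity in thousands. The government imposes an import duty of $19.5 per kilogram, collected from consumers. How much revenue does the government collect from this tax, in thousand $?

Tax revenue = $4153.5 thousand.

Rewrite in direct form: Qd = 379 − 4P and Qs = 2P + 169.
Without the tax, 379 − 4P = 2P + 169 gives 6P = 210, so P* = $35 and Q* = 239.
With the tax collected from consumers, demand (in seller-price terms) shifts: Qd = 379 − 4(P + 19.5).
New equilibrium: consumers pay $41.5, producers receive $22, Q = 213. (Wedge: Pb − Ps = 19.5.)
Revenue = t · Q = 19.5 · 213 = $4153.5.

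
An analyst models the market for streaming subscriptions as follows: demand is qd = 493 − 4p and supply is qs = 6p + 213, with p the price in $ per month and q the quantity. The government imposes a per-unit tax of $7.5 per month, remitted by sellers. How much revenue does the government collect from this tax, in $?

Before the tax: set 493 − 4p = 6p + 213 → p* = $28, q* = 381.
With the tax collected from sellers, supply shifts: qs = 6(p − 7.5) + 213.
Solving gives q = 363 with buyers paying $32.5 and sellers receiving $25 (the $7.5 wedge).
Revenue = t · Q = 7.5 · 363 = $2722.5.

Tax revenue = $2722.5.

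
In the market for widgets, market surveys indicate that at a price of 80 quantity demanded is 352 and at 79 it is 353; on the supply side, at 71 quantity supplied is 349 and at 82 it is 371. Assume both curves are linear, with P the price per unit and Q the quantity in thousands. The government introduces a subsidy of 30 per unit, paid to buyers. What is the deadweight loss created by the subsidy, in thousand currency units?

Demand slope: (353 − 352)/(79 − 80) = -1, so Qd = 432 − P.
Supply slope: (371 − 349)/(82 − 71) = 2, so Qs = 2P + 207.
Before the subsidy: set 432 − P = 2P + 207 → P* = 75, Q* = 357.
With a per-unit subsidy paid to buyers, each effectively pays P − 30, so demand becomes Qd = 432 − (P − 30).
Solving gives Q = 377 with buyers paying 55 and suppliers receiving 85 (the 30 wedge).
Quantity rises by |ΔQ| = |357 − 377| = 20.
DWL = ½ · t · |ΔQ| = ½ · 30 · 20 = 300.

Deadweight loss = 300 thousand.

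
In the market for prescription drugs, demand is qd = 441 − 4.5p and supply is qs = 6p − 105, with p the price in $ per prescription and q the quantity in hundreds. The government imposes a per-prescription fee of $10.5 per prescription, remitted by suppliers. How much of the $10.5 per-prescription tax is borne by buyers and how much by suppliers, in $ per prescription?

Buyers bear $6 per prescription; suppliers bear $4.5 per prescription.

Without the tax, 441 − 4.5p = 6p − 105 gives 10.5p = 546, so p* = $52 and q* = 207.
With the tax collected from suppliers, supply shifts: qs = 6(p − 10.5) − 105.
New equilibrium: buyers pay $58, suppliers receive $47.5, q = 180. (Wedge: pb − ps = 10.5.)
Burden on buyers: $6; on suppliers: $4.5. (They sum to $10.5.)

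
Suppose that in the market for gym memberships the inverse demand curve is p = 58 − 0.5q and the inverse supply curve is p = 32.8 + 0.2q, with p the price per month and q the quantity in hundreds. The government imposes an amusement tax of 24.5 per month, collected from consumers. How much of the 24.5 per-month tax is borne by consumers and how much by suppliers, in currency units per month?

Inverting to q(p) form: qd = 116 − 2p; qs = 5p − 164.
Before the tax: set 116 − 2p = 5p − 164 → p* = 40, q* = 36.
With the tax collected from consumers, demand (in seller-price terms) shifts: qd = 116 − 2(p + 24.5).
New equilibrium: consumers pay 57.5, suppliers receive 33, q = 1. (Wedge: pb − ps = 24.5.)
Burden on consumers: 17.5; on suppliers: 7. (They sum to 24.5.)
The less price-elastic side of the market bears the larger share of a per-unit tax.

Consumers bear 17.5 per month; suppliers bear 7 per month.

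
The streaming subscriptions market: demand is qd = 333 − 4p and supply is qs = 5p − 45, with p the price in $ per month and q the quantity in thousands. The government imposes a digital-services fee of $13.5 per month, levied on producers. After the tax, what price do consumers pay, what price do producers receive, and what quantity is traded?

Without the tax, 333 − 4p = 5p − 45 gives 9p = 378, so p* = $42 and q* = 165.
With the tax collected from producers, supply shifts: qs = 5(p − 13.5) − 45.
New equilibrium: consumers pay $49.5, producers receive $36, q = 135. (Wedge: pb − ps = 13.5.)

Consumers pay $49.5; producers receive $36; quantity = 135.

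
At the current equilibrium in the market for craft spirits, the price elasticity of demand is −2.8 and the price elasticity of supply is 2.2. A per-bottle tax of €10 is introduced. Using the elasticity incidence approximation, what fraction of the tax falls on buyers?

Incidence ratio: buyers' share ≈ εs / (εs + |εd|) = 2.2 / (2.2 + 2.8) = 0.44.
Supply is the less elastic side, so buyers bear the smaller share.

Buyers' share ≈ 0.44.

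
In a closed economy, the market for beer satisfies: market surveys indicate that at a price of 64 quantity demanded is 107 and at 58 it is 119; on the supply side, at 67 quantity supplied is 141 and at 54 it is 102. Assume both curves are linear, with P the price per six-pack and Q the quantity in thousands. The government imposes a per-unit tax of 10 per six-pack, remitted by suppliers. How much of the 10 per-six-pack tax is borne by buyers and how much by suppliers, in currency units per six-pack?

Buyers bear 6 per six-pack; suppliers bear 4 per six-pack.

Demand slope: (119 − 107)/(58 − 64) = -2, so Qd = 235 − 2P.
Supply slope: (102 − 141)/(54 − 67) = 3, so Qs = 3P − 60.
Without the tax, 235 − 2P = 3P − 60 gives 5P = 295, so P* = 59 and Q* = 117.
With the tax collected from suppliers, supply shifts: Qs = 3(P − 10) − 60.
Solving gives Q = 105 with buyers paying 65 and suppliers receiving 55 (the 10 wedge).
Burden on buyers: 6; on suppliers: 4. (They sum to 10.)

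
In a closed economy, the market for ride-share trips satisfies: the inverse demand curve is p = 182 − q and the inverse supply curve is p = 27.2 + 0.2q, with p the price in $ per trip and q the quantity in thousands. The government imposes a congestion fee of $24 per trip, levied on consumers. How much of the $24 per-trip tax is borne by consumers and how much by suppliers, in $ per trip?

Rewrite in direct form: qd = 182 − p and qs = 5p − 136.
Before the tax: set 182 − p = 5p − 136 → p* = $53, q* = 129.
With the tax collected from consumers, demand (in seller-price terms) shifts: qd = 182 − (p + 24).
Solving gives q = 109 with consumers paying $73 and suppliers receiving $49 (the $24 wedge).
Burden on consumers: $20; on suppliers: $4. (They sum to $24.)
The less price-elastic side of the market bears the larger share of a per-unit tax.

Consumers bear $20 per trip; suppliers bear $4 per trip.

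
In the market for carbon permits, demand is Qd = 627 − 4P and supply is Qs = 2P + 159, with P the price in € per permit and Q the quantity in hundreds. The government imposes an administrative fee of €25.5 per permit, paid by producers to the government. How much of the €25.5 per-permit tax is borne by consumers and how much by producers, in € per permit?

Before the tax: set 627 − 4P = 2P + 159 → P* = €78, Q* = 315.
With the tax collected from producers, supply shifts: Qs = 2(P − 25.5) + 159.
New equilibrium: consumers pay €86.5, producers receive €61, Q = 281. (Wedge: Pb − Ps = 25.5.)
Burden on consumers: €8.5; on producers: €17. (They sum to €25.5.)

Consumers bear €8.5 per permit; producers bear €17 per permit.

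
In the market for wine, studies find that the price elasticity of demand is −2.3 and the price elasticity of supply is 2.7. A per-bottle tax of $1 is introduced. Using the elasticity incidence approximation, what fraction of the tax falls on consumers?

Consumers' share ≈ 0.54.

Incidence ratio: consumers' share ≈ εs / (εs + |εd|) = 2.7 / (2.7 + 2.3) = 0.54.
Supply is the more elastic side, so consumers bear the larger share.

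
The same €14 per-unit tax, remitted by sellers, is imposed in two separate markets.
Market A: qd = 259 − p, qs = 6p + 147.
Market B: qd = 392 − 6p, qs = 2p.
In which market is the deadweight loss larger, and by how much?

Market B, by €63.

Market A: pre-tax p* = €16, q* = 243; post-tax q = 231; deadweight loss = €84.
Market B: pre-tax p* = €49, q* = 98; post-tax q = 77; deadweight loss = €147.
Difference: €84 vs €147 → market B is larger by €63.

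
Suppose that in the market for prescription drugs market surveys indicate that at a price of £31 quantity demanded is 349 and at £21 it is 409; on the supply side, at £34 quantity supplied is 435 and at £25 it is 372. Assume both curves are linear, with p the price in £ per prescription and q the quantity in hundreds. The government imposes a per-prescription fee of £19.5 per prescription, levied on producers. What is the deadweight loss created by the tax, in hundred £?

Deadweight loss = £614.25 hundred.

Demand slope: (409 − 349)/(21 − 31) = -6, so qd = 535 − 6p.
Supply slope: (372 − 435)/(25 − 34) = 7, so qs = 7p + 197.
Before the tax: set 535 − 6p = 7p + 197 → p* = £26, q* = 379.
With the tax collected from producers, supply shifts: qs = 7(p − 19.5) + 197.
Solving gives q = 316 with buyers paying £36.5 and producers receiving £17 (the £19.5 wedge).
Quantity falls by |ΔQ| = |379 − 316| = 63.
DWL = ½ · t · |ΔQ| = ½ · 19.5 · 63 = £614.25.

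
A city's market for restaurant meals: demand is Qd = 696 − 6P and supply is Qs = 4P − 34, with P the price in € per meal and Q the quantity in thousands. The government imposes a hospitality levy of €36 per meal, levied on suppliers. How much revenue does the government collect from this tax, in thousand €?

Without the tax, 696 − 6P = 4P − 34 gives 10P = 730, so P* = €73 and Q* = 258.
With the tax collected from suppliers, supply shifts: Qs = 4(P − 36) − 34.
New equilibrium: consumers pay €87.4, suppliers receive €51.4, Q = 171.6. (Wedge: Pb − Ps = 36.)
Revenue = t · Q = 36 · 171.6 = €6177.6.

Tax revenue = €6177.6 thousand.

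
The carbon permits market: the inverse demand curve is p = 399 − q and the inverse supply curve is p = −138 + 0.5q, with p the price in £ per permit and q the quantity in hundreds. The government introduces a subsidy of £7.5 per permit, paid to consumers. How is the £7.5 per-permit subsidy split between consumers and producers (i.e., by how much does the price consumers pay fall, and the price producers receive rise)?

Inverting to q(p) form: qd = 399 − p; qs = 2p + 276.
Without the subsidy, 399 − p = 2p + 276 gives 3p = 123, so p* = £41 and q* = 358.
With a per-unit subsidy paid to consumers, each effectively pays p − 7.5, so demand becomes qd = 399 − (p − 7.5).
Solving gives q = 363 with consumers paying £36 and producers receiving £43.5 (the £7.5 wedge).
Gain to consumers: £5; to producers: £2.5. (They sum to £7.5.)

Consumers gain £5 per permit; producers gain £2.5 per permit.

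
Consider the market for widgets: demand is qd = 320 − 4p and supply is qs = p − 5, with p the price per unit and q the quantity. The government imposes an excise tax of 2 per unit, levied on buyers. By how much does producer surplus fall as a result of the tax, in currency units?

Producer surplus falls by 94.72.

Without the tax, 320 − 4p = p − 5 gives 5p = 325, so p* = 65 and q* = 60.
With the tax collected from buyers, demand (in seller-price terms) shifts: qd = 320 − 4(p + 2).
New equilibrium: buyers pay 65.4, sellers receive 63.4, q = 58.4. (Wedge: pb − ps = 2.)
ΔPS is the trapezoid between Q = 58.4 and Q = 60 of height 1.6: ½ · (60 + 58.4) · 1.6 = 94.72.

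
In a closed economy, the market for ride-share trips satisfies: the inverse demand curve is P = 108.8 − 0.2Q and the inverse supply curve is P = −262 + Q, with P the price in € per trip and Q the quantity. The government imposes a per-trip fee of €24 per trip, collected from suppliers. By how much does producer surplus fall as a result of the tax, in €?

Producer surplus falls by €5980.

Rewrite in direct form: Qd = 544 − 5P and Qs = P + 262.
Before the tax: set 544 − 5P = P + 262 → P* = €47, Q* = 309.
With the tax collected from suppliers, supply shifts: Qs = (P − 24) + 262.
Solving gives Q = 289 with buyers paying €51 and suppliers receiving €27 (the €24 wedge).
ΔPS is the trapezoid between Q = 289 and Q = 309 of height €20: ½ · (309 + 289) · 20 = €5980.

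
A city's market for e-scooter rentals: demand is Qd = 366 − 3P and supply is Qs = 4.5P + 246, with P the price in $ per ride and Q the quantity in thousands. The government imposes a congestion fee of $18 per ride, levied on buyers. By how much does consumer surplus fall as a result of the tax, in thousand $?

Consumer surplus falls by $3259.44 thousand.

Before the tax: set 366 − 3P = 4.5P + 246 → P* = $16, Q* = 318.
With the tax collected from buyers, demand (in seller-price terms) shifts: Qd = 366 − 3(P + 18).
New equilibrium: buyers pay $26.8, producers receive $8.8, Q = 285.6. (Wedge: Pb − Ps = 18.)
ΔCS is the trapezoid between Q = 285.6 and Q = 318 of height $10.8: ½ · (318 + 285.6) · 10.8 = $3259.44.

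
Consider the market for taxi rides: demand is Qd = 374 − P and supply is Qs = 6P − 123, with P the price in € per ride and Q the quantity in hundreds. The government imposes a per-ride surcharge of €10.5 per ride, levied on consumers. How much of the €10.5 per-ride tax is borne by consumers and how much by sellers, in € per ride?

Consumers bear €9 per ride; sellers bear €1.5 per ride.

Before the tax: set 374 − P = 6P − 123 → P* = €71, Q* = 303.
With the tax collected from consumers, demand (in seller-price terms) shifts: Qd = 374 − (P + 10.5).
Solving gives Q = 294 with consumers paying €80 and sellers receiving €69.5 (the €10.5 wedge).
Burden on consumers: €9; on sellers: €1.5. (They sum to €10.5.)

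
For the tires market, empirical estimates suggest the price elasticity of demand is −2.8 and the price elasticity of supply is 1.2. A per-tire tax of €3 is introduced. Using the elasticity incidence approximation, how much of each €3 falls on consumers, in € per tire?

Incidence ratio: consumers' share ≈ εs / (εs + |εd|) = 1.2 / (1.2 + 2.8) = 0.3.
So consumers bear ≈ 0.3 × €3 = €0.9; producers bear €2.1.

Consumers bear ≈ €0.9 per tire.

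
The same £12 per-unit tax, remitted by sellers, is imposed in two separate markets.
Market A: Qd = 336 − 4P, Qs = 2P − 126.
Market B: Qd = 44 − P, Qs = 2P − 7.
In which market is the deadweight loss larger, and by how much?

Market A: pre-tax P* = £77, Q* = 28; post-tax Q = 12; deadweight loss = £96.
Market B: pre-tax P* = £17, Q* = 27; post-tax Q = 19; deadweight loss = £48.
Difference: £96 vs £48 → market A is larger by £48.

Market A, by £48.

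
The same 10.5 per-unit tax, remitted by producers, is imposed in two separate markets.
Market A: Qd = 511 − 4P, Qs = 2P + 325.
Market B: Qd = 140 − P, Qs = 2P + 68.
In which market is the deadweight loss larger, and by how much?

Market A: pre-tax P* = 31, Q* = 387; post-tax Q = 373; deadweight loss = 73.5.
Market B: pre-tax P* = 24, Q* = 116; post-tax Q = 109; deadweight loss = 36.75.
Difference: 73.5 vs 36.75 → market A is larger by 36.75.

Market A, by 36.75.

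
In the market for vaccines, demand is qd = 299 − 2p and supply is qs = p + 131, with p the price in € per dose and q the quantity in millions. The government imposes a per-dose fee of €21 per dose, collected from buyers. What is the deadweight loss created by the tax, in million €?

Before the tax: set 299 − 2p = p + 131 → p* = €56, q* = 187.
With the tax collected from buyers, demand (in seller-price terms) shifts: qd = 299 − 2(p + 21).
New equilibrium: buyers pay €63, suppliers receive €42, q = 173. (Wedge: pb − ps = 21.)
Quantity falls by |ΔQ| = |187 − 173| = 14.
DWL = ½ · t · |ΔQ| = ½ · 21 · 14 = €147.

Deadweight loss = €147 million.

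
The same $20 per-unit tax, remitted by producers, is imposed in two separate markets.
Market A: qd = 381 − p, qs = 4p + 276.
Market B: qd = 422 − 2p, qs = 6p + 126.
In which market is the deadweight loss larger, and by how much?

Market B, by $140.

Market A: pre-tax p* = $21, q* = 360; post-tax q = 344; deadweight loss = $160.
Market B: pre-tax p* = $37, q* = 348; post-tax q = 318; deadweight loss = $300.
Difference: $160 vs $300 → market B is larger by $140.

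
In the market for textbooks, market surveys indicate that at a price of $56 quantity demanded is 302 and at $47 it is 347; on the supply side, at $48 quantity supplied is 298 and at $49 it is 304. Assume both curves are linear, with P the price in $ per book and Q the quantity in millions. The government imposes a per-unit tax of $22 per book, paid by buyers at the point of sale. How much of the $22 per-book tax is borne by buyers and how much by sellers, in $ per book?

Buyers bear $12 per book; sellers bear $10 per book.

Demand slope: (347 − 302)/(47 − 56) = -5, so Qd = 582 − 5P.
Supply slope: (304 − 298)/(49 − 48) = 6, so Qs = 6P + 10.
Without the tax, 582 − 5P = 6P + 10 gives 11P = 572, so P* = $52 and Q* = 322.
With the tax collected from buyers, demand (in seller-price terms) shifts: Qd = 582 − 5(P + 22).
New equilibrium: buyers pay $64, sellers receive $42, Q = 262. (Wedge: Pb − Ps = 22.)
Burden on buyers: $12; on sellers: $10. (They sum to $22.)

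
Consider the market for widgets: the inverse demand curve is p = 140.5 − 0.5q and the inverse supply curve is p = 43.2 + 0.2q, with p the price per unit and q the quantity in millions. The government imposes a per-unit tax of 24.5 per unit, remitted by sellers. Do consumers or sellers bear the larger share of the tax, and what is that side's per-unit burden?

Inverting to q(p) form: qd = 281 − 2p; qs = 5p − 216.
Before the tax: set 281 − 2p = 5p − 216 → p* = 71, q* = 139.
With the tax collected from sellers, supply shifts: qs = 5(p − 24.5) − 216.
New equilibrium: consumers pay 88.5, sellers receive 64, q = 104. (Wedge: pb − ps = 24.5.)
Per-unit burden: consumers 17.5, sellers 7.
Consumers take the larger share because demand is less price-elastic here (demand slope 2 vs supply slope 5).

Consumers bear the larger share: 17.5 per unit.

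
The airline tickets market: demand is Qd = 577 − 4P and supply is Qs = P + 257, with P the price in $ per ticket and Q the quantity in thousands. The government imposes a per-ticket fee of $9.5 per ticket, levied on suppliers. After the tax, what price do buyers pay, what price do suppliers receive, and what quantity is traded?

Buyers pay $65.9; suppliers receive $56.4; quantity = 313.4.

Without the tax, 577 − 4P = P + 257 gives 5P = 320, so P* = $64 and Q* = 321.
With the tax collected from suppliers, supply shifts: Qs = (P − 9.5) + 257.
New equilibrium: buyers pay $65.9, suppliers receive $56.4, Q = 313.4. (Wedge: Pb − Ps = 9.5.)
The less price-elastic side of the market bears the larger share of a per-unit tax.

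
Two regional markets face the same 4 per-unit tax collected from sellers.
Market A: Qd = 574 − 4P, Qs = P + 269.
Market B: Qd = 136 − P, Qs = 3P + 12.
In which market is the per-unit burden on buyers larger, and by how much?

Market B, by 2.2.

Market A: pre-tax P* = 61, Q* = 330; post-tax Q = 326.8; per-unit burden on buyers = 0.8.
Market B: pre-tax P* = 31, Q* = 105; post-tax Q = 102; per-unit burden on buyers = 3.
Difference: 0.8 vs 3 → market B is larger by 2.2.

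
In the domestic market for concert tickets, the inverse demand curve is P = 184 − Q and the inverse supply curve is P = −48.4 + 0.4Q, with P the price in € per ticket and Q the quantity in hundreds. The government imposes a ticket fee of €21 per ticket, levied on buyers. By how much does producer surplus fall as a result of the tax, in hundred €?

Rewrite in direct form: Qd = 184 − P and Qs = 2.5P + 121.
Before the tax: set 184 − P = 2.5P + 121 → P* = €18, Q* = 166.
With the tax collected from buyers, demand (in seller-price terms) shifts: Qd = 184 − (P + 21).
Solving gives Q = 151 with buyers paying €33 and sellers receiving €12 (the €21 wedge).
ΔPS is the trapezoid between Q = 151 and Q = 166 of height €6: ½ · (166 + 151) · 6 = €951.

Producer surplus falls by €951 hundred.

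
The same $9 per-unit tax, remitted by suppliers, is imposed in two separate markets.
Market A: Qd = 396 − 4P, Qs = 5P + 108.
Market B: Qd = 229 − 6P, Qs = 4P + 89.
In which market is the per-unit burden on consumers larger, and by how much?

Market A, by $1.4.

Market A: pre-tax P* = $32, Q* = 268; post-tax Q = 248; per-unit burden on consumers = $5.
Market B: pre-tax P* = $14, Q* = 145; post-tax Q = 123.4; per-unit burden on consumers = $3.6.
Difference: $5 vs $3.6 → market A is larger by $1.4.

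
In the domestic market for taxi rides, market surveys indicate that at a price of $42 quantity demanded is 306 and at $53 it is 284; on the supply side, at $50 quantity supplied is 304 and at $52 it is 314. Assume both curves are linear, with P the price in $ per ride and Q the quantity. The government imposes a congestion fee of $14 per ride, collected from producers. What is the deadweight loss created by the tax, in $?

Demand slope: (284 − 306)/(53 − 42) = -2, so Qd = 390 − 2P.
Supply slope: (314 − 304)/(52 − 50) = 5, so Qs = 5P + 54.
Without the tax, 390 − 2P = 5P + 54 gives 7P = 336, so P* = $48 and Q* = 294.
With the tax collected from producers, supply shifts: Qs = 5(P − 14) + 54.
Solving gives Q = 274 with consumers paying $58 and producers receiving $44 (the $14 wedge).
Quantity falls by |ΔQ| = |294 − 274| = 20.
DWL = ½ · t · |ΔQ| = ½ · 14 · 20 = $140.

Deadweight loss = $140.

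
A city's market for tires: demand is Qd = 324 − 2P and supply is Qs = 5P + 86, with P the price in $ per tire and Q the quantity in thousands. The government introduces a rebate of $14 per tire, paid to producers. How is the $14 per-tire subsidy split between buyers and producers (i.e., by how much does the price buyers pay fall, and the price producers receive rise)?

Buyers gain $10 per tire; producers gain $4 per tire.

Without the subsidy, 324 − 2P = 5P + 86 gives 7P = 238, so P* = $34 and Q* = 256.
With a per-unit subsidy paid to producers, each receives P + 14 per unit sold, so supply becomes Qs = 5(P + 14) + 86.
Solving gives Q = 276 with buyers paying $24 and producers receiving $38 (the $14 wedge).
Gain to buyers: $10; to producers: $4. (They sum to $14.)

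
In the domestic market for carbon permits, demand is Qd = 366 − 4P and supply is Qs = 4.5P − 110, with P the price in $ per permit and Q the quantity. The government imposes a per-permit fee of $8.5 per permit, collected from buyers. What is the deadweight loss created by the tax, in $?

Deadweight loss = $76.5.

Without the tax, 366 − 4P = 4.5P − 110 gives 8.5P = 476, so P* = $56 and Q* = 142.
With the tax collected from buyers, demand (in seller-price terms) shifts: Qd = 366 − 4(P + 8.5).
Solving gives Q = 124 with buyers paying $60.5 and sellers receiving $52 (the $8.5 wedge).
Quantity falls by |ΔQ| = |142 − 124| = 18.
DWL = ½ · t · |ΔQ| = ½ · 8.5 · 18 = $76.5.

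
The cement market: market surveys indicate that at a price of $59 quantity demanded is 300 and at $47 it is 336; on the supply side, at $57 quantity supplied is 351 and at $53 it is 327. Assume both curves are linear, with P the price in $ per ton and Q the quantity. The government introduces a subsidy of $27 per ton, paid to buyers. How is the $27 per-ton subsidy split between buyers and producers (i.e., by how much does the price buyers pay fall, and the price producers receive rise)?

Buyers gain $18 per ton; producers gain $9 per ton.

Demand slope: (336 − 300)/(47 − 59) = -3, so Qd = 477 − 3P.
Supply slope: (327 − 351)/(53 − 57) = 6, so Qs = 6P + 9.
Without the subsidy, 477 − 3P = 6P + 9 gives 9P = 468, so P* = $52 and Q* = 321.
With a per-unit subsidy paid to buyers, each effectively pays P − 27, so demand becomes Qd = 477 − 3(P − 27).
New equilibrium: buyers pay $34, producers receive $61, Q = 375. (Wedge: Pb − Ps = −27.)
Gain to buyers: $18; to producers: $9. (They sum to $27.)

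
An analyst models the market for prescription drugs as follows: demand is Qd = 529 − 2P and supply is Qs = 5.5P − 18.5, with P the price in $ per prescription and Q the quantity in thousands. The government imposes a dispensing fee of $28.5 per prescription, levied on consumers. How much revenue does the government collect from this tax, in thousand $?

Before the tax: set 529 − 2P = 5.5P − 18.5 → P* = $73, Q* = 383.
With the tax collected from consumers, demand (in seller-price terms) shifts: Qd = 529 − 2(P + 28.5).
New equilibrium: consumers pay $93.9, producers receive $65.4, Q = 341.2. (Wedge: Pb − Ps = 28.5.)
Revenue = t · Q = 28.5 · 341.2 = $9724.2.

Tax revenue = $9724.2 thousand.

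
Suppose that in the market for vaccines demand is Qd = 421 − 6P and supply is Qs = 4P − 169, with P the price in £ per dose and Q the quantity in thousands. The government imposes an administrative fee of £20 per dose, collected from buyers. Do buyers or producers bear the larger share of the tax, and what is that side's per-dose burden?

Producers bear the larger share: £12 per dose.

Before the tax: set 421 − 6P = 4P − 169 → P* = £59, Q* = 67.
With the tax collected from buyers, demand (in seller-price terms) shifts: Qd = 421 − 6(P + 20).
Solving gives Q = 19 with buyers paying £67 and producers receiving £47 (the £20 wedge).
Per-dose burden: buyers £8, producers £12.
Producers take the larger share because supply is less price-elastic here (demand slope 6 vs supply slope 4).
The less price-elastic side of the market bears the larger share of a per-unit tax.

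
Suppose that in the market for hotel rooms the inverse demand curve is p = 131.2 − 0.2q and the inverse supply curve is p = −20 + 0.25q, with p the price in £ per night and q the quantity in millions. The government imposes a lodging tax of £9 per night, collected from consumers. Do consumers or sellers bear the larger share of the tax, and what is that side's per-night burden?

Rewrite in direct form: qd = 656 − 5p and qs = 4p + 80.
Without the tax, 656 − 5p = 4p + 80 gives 9p = 576, so p* = £64 and q* = 336.
With the tax collected from consumers, demand (in seller-price terms) shifts: qd = 656 − 5(p + 9).
New equilibrium: consumers pay £68, sellers receive £59, q = 316. (Wedge: pb − ps = 9.)
Per-night burden: consumers £4, sellers £5.
Sellers take the larger share because supply is less price-elastic here (demand slope 5 vs supply slope 4).
The less price-elastic side of the market bears the larger share of a per-unit tax.

Sellers bear the larger share: £5 per night.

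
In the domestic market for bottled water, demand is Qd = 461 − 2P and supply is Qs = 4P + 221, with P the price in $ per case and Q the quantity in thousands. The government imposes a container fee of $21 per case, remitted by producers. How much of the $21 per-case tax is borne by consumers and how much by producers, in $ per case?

Consumers bear $14 per case; producers bear $7 per case.

Without the tax, 461 − 2P = 4P + 221 gives 6P = 240, so P* = $40 and Q* = 381.
With the tax collected from producers, supply shifts: Qs = 4(P − 21) + 221.
Solving gives Q = 353 with consumers paying $54 and producers receiving $33 (the $21 wedge).
Burden on consumers: $14; on producers: $7. (They sum to $21.)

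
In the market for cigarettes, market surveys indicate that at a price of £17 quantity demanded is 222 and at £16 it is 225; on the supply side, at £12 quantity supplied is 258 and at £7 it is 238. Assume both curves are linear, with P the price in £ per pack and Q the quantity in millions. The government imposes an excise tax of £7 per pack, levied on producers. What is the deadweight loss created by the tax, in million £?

Demand slope: (225 − 222)/(16 − 17) = -3, so Qd = 273 − 3P.
Supply slope: (238 − 258)/(7 − 12) = 4, so Qs = 4P + 210.
Before the tax: set 273 − 3P = 4P + 210 → P* = £9, Q* = 246.
With the tax collected from producers, supply shifts: Qs = 4(P − 7) + 210.
New equilibrium: buyers pay £13, producers receive £6, Q = 234. (Wedge: Pb − Ps = 7.)
Quantity falls by |ΔQ| = |246 − 234| = 12.
DWL = ½ · t · |ΔQ| = ½ · 7 · 12 = £42.

Deadweight loss = £42 million.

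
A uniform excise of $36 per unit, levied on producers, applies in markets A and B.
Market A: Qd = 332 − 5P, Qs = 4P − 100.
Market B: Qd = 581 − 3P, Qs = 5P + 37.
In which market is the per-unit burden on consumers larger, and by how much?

Market A: pre-tax P* = $48, Q* = 92; post-tax Q = 12; per-unit burden on consumers = $16.
Market B: pre-tax P* = $68, Q* = 377; post-tax Q = 309.5; per-unit burden on consumers = $22.5.
Difference: $16 vs $22.5 → market B is larger by $6.5.

Market B, by $6.5.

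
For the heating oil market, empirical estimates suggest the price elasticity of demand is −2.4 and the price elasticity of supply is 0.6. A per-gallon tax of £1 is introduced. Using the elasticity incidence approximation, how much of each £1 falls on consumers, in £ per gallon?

Consumers bear ≈ £0.2 per gallon.

Incidence ratio: consumers' share ≈ εs / (εs + |εd|) = 0.6 / (0.6 + 2.4) = 0.2.
So consumers bear ≈ 0.2 × £1 = £0.2; sellers bear £0.8.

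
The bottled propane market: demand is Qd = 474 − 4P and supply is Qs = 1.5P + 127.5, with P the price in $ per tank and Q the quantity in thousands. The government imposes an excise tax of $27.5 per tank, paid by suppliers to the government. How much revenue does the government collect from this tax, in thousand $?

Before the tax: set 474 − 4P = 1.5P + 127.5 → P* = $63, Q* = 222.
With the tax collected from suppliers, supply shifts: Qs = 1.5(P − 27.5) + 127.5.
Solving gives Q = 192 with consumers paying $70.5 and suppliers receiving $43 (the $27.5 wedge).
Revenue = t · Q = 27.5 · 192 = $5280.

Tax revenue = $5280 thousand.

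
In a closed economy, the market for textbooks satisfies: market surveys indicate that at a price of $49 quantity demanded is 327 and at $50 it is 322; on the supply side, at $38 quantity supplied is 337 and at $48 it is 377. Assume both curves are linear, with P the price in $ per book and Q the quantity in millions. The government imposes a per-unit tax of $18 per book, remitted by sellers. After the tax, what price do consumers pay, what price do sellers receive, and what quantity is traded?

Demand slope: (322 − 327)/(50 − 49) = -5, so Qd = 572 − 5P.
Supply slope: (377 − 337)/(48 − 38) = 4, so Qs = 4P + 185.
Before the tax: set 572 − 5P = 4P + 185 → P* = $43, Q* = 357.
With the tax collected from sellers, supply shifts: Qs = 4(P − 18) + 185.
New equilibrium: consumers pay $51, sellers receive $33, Q = 317. (Wedge: Pb − Ps = 18.)
The less price-elastic side of the market bears the larger share of a per-unit tax.

Consumers pay $51; sellers receive $33; quantity = 317.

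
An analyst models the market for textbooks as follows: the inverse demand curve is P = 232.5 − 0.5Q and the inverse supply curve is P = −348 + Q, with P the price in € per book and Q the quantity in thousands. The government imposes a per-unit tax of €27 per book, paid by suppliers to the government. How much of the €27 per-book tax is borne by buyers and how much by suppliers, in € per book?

Rewrite in direct form: Qd = 465 − 2P and Qs = P + 348.
Without the tax, 465 − 2P = P + 348 gives 3P = 117, so P* = €39 and Q* = 387.
With the tax collected from suppliers, supply shifts: Qs = (P − 27) + 348.
New equilibrium: buyers pay €48, suppliers receive €21, Q = 369. (Wedge: Pb − Ps = 27.)
Burden on buyers: €9; on suppliers: €18. (They sum to €27.)

Buyers bear €9 per book; suppliers bear €18 per book.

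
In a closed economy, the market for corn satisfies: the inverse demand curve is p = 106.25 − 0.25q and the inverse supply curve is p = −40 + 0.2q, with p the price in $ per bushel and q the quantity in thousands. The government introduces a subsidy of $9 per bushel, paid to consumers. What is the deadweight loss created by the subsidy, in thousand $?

Rewrite in direct form: qd = 425 − 4p and qs = 5p + 200.
Without the subsidy, 425 − 4p = 5p + 200 gives 9p = 225, so p* = $25 and q* = 325.
With a per-unit subsidy paid to consumers, each effectively pays p − 9, so demand becomes qd = 425 − 4(p − 9).
New equilibrium: consumers pay $20, sellers receive $29, q = 345. (Wedge: pb − ps = −9.)
Quantity rises by |ΔQ| = |325 − 345| = 20.
DWL = ½ · t · |ΔQ| = ½ · 9 · 20 = $90.

Deadweight loss = $90 thousand.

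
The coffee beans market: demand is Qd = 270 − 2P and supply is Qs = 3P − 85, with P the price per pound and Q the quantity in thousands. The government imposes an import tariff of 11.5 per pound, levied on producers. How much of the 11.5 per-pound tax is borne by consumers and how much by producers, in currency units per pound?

Without the tax, 270 − 2P = 3P − 85 gives 5P = 355, so P* = 71 and Q* = 128.
With the tax collected from producers, supply shifts: Qs = 3(P − 11.5) − 85.
Solving gives Q = 114.2 with consumers paying 77.9 and producers receiving 66.4 (the 11.5 wedge).
Burden on consumers: 6.9; on producers: 4.6. (They sum to 11.5.)

Consumers bear 6.9 per pound; producers bear 4.6 per pound.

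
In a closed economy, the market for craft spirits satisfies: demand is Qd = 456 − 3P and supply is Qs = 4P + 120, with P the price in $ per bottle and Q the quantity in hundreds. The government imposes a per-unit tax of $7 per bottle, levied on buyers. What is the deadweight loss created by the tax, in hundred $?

Before the tax: set 456 − 3P = 4P + 120 → P* = $48, Q* = 312.
With the tax collected from buyers, demand (in seller-price terms) shifts: Qd = 456 − 3(P + 7).
Solving gives Q = 300 with buyers paying $52 and sellers receiving $45 (the $7 wedge).
Quantity falls by |ΔQ| = |312 − 300| = 12.
DWL = ½ · t · |ΔQ| = ½ · 7 · 12 = $42.

Deadweight loss = $42 hundred.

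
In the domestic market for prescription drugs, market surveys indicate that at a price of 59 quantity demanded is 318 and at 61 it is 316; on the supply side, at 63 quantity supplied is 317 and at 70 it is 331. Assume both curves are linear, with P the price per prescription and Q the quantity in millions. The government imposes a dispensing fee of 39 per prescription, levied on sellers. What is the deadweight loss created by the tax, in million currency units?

Deadweight loss = 507 million.

Demand slope: (316 − 318)/(61 − 59) = -1, so Qd = 377 − P.
Supply slope: (331 − 317)/(70 − 63) = 2, so Qs = 2P + 191.
Before the tax: set 377 − P = 2P + 191 → P* = 62, Q* = 315.
With the tax collected from sellers, supply shifts: Qs = 2(P − 39) + 191.
New equilibrium: consumers pay 88, sellers receive 49, Q = 289. (Wedge: Pb − Ps = 39.)
Quantity falls by |ΔQ| = |315 − 289| = 26.
DWL = ½ · t · |ΔQ| = ½ · 39 · 26 = 507.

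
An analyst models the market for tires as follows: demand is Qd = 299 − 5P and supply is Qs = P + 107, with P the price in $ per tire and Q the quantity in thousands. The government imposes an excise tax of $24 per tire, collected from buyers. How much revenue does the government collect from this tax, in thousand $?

Tax revenue = $2856 thousand.

Before the tax: set 299 − 5P = P + 107 → P* = $32, Q* = 139.
With the tax collected from buyers, demand (in seller-price terms) shifts: Qd = 299 − 5(P + 24).
Solving gives Q = 119 with buyers paying $36 and suppliers receiving $12 (the $24 wedge).
Revenue = t · Q = 24 · 119 = $2856.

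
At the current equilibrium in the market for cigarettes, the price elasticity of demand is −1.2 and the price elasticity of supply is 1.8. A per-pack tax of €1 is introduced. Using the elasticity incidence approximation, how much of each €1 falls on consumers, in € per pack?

Consumers bear ≈ €0.6 per pack.

Incidence ratio: consumers' share ≈ εs / (εs + |εd|) = 1.8 / (1.8 + 1.2) = 0.6.
So consumers bear ≈ 0.6 × €1 = €0.6; suppliers bear €0.4.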